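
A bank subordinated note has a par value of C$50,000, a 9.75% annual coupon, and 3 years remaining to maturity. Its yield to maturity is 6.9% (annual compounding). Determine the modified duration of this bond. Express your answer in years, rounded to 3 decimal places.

2.573 years

Periodic yield y = 0.069. First find Macaulay duration:
  t   CF        PV=CF/(1+0.069)^t    t·PV
  1     4,875.00     4,560.3368     4,560.3368
  2     4,875.00     4,265.9839     8,531.9678
  3    54,875.00    44,920.1727   134,760.5182
  Σ                 53,746.4934   147,852.8227
P = 53,746.4934; Macaulay duration = 147,852.8227 / 53,746.4934 = 2.75093 years.
Modified duration = D_Mac / (1 + y) = 2.75093 / 1.069 = 2.57337 years.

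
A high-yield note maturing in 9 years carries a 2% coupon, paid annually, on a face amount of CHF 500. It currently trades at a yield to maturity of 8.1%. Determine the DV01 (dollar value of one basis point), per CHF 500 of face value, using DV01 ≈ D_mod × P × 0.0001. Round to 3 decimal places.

Periodic yield y = 0.081.
  t   CF        PV=CF/(1+0.081)^t    t·PV
  1        10.00         9.2507         9.2507
  2        10.00         8.5575        17.1151
  3        10.00         7.9163        23.7489
  4        10.00         7.3231        29.2926
  5        10.00         6.7744        33.8721
  6        10.00         6.2668        37.6008
  7        10.00         5.7972        40.5806
  8        10.00         5.3628        42.9027
  9       510.00       253.0107     2,277.0965
  Σ                    310.2597     2,511.4599
P = 310.2597; D_Mac = 8.09470 yrs; D_mod = 7.48816 yrs.
DV01 ≈ 7.48816 × 310.2597 × 0.0001 = 0.232327.

CHF 0.232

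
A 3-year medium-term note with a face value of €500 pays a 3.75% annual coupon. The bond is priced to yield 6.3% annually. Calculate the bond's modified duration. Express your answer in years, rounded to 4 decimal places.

Periodic yield y = 0.063. First find Macaulay duration:
  t   CF        PV=CF/(1+0.063)^t    t·PV
  1        18.75        17.6388        17.6388
  2        18.75        16.5934        33.1868
  3       518.75       431.8753     1,295.6258
  Σ                    466.1074     1,346.4513
P = 466.1074; Macaulay duration = 1,346.4513 / 466.1074 = 2.88871 years.
Modified duration = D_Mac / (1 + y) = 2.88871 / 1.063 = 2.71751 years.

2.7175 years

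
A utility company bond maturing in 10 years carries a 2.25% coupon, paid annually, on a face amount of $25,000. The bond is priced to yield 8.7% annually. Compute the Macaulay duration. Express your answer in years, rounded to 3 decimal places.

8.694 years

Periodic yield y = 0.087. Discount each cash flow and weight by its year:
  t   CF        PV=CF/(1+0.087)^t    t·PV
  1       562.50       517.4793       517.4793
  2       562.50       476.0619       952.1238
  3       562.50       437.9594     1,313.8783
  4       562.50       402.9066     1,611.6263
  5       562.50       370.6592     1,853.2961
  6       562.50       340.9928     2,045.9571
  7       562.50       313.7009     2,195.9061
  8       562.50       288.5933     2,308.7460
  9       562.50       265.4952     2,389.4566
  10   25,562.50    11,099.6142   110,996.1422
  Σ                 14,513.4628   126,184.6117
Price P = Σ PV = 14,513.4628.
Macaulay duration = Σ(t·PV) / P = 126,184.6117 / 14,513.4628 = 8.69431 years.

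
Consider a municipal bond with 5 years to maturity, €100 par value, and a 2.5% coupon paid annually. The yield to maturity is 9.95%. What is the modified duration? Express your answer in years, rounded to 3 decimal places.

Periodic yield y = 0.0995. First find Macaulay duration:
  t   CF        PV=CF/(1+0.0995)^t    t·PV
  1         2.50         2.2738         2.2738
  2         2.50         2.0680         4.1360
  3         2.50         1.8809         5.6426
  4         2.50         1.7106         6.8426
  5       102.50        63.7893       318.9464
  Σ                     71.7225       337.8413
P = 71.7225; Macaulay duration = 337.8413 / 71.7225 = 4.71039 years.
Modified duration = D_Mac / (1 + y) = 4.71039 / 1.0995 = 4.28412 years.

4.284 years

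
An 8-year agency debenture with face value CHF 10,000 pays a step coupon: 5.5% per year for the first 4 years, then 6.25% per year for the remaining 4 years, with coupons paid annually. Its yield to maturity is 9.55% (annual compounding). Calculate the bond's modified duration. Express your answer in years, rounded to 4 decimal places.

Periodic yield y = 0.0955. First find Macaulay duration:
  t   CF        PV=CF/(1+0.0955)^t    t·PV
  1       550.00       502.0539       502.0539
  2       550.00       458.2874       916.5748
  3       550.00       418.3363     1,255.0089
  4       550.00       381.8679     1,527.4716
  5       625.00       396.1121     1,980.5605
  6       625.00       361.5811     2,169.4866
  7       625.00       330.0603     2,310.4224
  8    10,625.00     5,121.8857    40,975.0857
  Σ                  7,970.1847    51,636.6644
P = 7,970.1847; Macaulay duration = 51,636.6644 / 7,970.1847 = 6.47873 years.
Modified duration = D_Mac / (1 + y) = 6.47873 / 1.0955 = 5.91395 years.

5.9139 years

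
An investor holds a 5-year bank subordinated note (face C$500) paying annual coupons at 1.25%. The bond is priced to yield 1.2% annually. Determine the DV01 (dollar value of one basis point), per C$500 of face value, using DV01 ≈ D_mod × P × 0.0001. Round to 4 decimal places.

C$0.2416

Periodic yield y = 0.012.
  t   CF        PV=CF/(1+0.012)^t    t·PV
  1         6.25         6.1759         6.1759
  2         6.25         6.1027        12.2053
  3         6.25         6.0303        18.0909
  4         6.25         5.9588        23.8352
  5       506.25       476.9386     2,384.6930
  Σ                    501.2062     2,445.0002
P = 501.2062; D_Mac = 4.87823 yrs; D_mod = 4.82039 yrs.
DV01 ≈ 4.82039 × 501.2062 × 0.0001 = 0.241601.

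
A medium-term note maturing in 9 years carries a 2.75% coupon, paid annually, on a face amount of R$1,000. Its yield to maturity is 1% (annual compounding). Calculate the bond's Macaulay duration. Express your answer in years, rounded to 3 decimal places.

8.167 years

Periodic yield y = 0.01. Discount each cash flow and weight by its year:
  t   CF        PV=CF/(1+0.01)^t    t·PV
  1        27.50        27.2277        27.2277
  2        27.50        26.9581        53.9163
  3        27.50        26.6912        80.0737
  4        27.50        26.4270       105.7078
  5        27.50        26.1653       130.8265
  6        27.50        25.9062       155.4375
  7        27.50        25.6497       179.5482
  8        27.50        25.3958       203.1663
  9     1,027.50       939.4842     8,455.3575
  Σ                  1,149.9053     9,391.2616
Price P = Σ PV = 1,149.9053.
Macaulay duration = Σ(t·PV) / P = 9,391.2616 / 1,149.9053 = 8.16699 years.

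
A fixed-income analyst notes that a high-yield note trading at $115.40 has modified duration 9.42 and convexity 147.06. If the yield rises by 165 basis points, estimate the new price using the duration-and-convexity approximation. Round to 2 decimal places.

Duration effect: -D_mod·Δy = -9.42 × (+0.0165) = -0.155430
Convexity effect: ½·C·(Δy)² = 0.5 × 147.06 × (0.0165)² = +0.0200185425
ΔP/P ≈ -0.155430 + 0.0200185425 = -0.1354114575
New price ≈ 115.40 × (1 - 0.1354114575) = 99.7735178045.

$99.77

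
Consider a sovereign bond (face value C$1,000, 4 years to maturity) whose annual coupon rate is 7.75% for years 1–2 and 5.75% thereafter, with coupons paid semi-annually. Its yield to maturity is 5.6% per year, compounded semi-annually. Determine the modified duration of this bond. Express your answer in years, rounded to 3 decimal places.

Periodic yield y = 0.028. First find Macaulay duration:
  t   CF        PV=CF/(1+0.028)^t    t·PV
  1        38.75        37.6946        37.6946
  2        38.75        36.6679        73.3357
  3        38.75        35.6691       107.0074
  4        38.75        34.6976       138.7903
  5        28.75        25.0422       125.2109
  6        28.75        24.3601       146.1606
  7        28.75        23.6966       165.8762
  8     1,028.75       824.8309     6,598.6473
  Σ                  1,042.6589     7,392.7231
P = 1,042.6589; Macaulay duration = 7,392.7231 / 1,042.6589 = 7.09026 half-year periods = 3.54513 years.
Modified duration = D_Mac / (1 + y) = 3.54513 / 1.028 = 3.44857 years.

3.449 years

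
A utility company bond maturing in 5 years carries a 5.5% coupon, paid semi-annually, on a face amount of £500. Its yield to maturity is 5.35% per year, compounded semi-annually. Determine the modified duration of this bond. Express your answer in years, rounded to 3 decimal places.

4.325 years

Periodic yield y = 0.02675. First find Macaulay duration:
  t   CF        PV=CF/(1+0.02675)^t    t·PV
  1        13.75        13.3918        13.3918
  2        13.75        13.0429        26.0857
  3        13.75        12.7031        38.1092
  4        13.75        12.3721        49.4884
  5        13.75        12.0498        60.2489
  6        13.75        11.7358        70.4151
  7        13.75        11.4301        80.0106
  8        13.75        11.1323        89.0584
  9        13.75        10.8423        97.5804
  10      513.75       394.5524     3,945.5243
  Σ                    503.2525     4,469.9129
P = 503.2525; Macaulay duration = 4,469.9129 / 503.2525 = 8.88205 half-year periods = 4.44102 years.
Modified duration = D_Mac / (1 + y) = 4.44102 / 1.02675 = 4.32532 years.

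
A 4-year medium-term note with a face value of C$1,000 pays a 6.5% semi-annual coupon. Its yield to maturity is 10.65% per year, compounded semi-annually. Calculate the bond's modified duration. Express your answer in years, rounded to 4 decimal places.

3.3699 years

Periodic yield y = 0.05325. First find Macaulay duration:
  t   CF        PV=CF/(1+0.05325)^t    t·PV
  1        32.50        30.8569        30.8569
  2        32.50        29.2968        58.5936
  3        32.50        27.8156        83.4469
  4        32.50        26.4093       105.6373
  5        32.50        25.0741       125.3707
  6        32.50        23.8064       142.8387
  7        32.50        22.6028       158.2199
  8     1,032.50       681.7707     5,454.1654
  Σ                    867.6328     6,159.1294
P = 867.6328; Macaulay duration = 6,159.1294 / 867.6328 = 7.09877 half-year periods = 3.54939 years.
Modified duration = D_Mac / (1 + y) = 3.54939 / 1.05325 = 3.36994 years.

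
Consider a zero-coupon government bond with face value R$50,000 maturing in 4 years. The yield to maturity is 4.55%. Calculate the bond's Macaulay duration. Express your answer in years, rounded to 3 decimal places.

4.000 years

A zero-coupon bond has a single cash flow at maturity, so its Macaulay duration equals its maturity: 4 years.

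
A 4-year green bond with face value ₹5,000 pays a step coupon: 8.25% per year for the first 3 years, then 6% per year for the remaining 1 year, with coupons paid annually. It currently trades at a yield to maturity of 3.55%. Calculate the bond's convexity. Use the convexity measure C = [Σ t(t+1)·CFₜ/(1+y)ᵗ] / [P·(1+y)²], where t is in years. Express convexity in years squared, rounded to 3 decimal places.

16.140

With y = 0.0355:
  t   CF        PV=CF/(1+0.0355)^t    t·PV        t(t+1)·PV
  1       412.50       398.3583       398.3583         796.7166
  2       412.50       384.7014       769.4028       2,308.2083
  3       412.50       371.5127     1,114.5380       4,458.1522
  4     5,300.00     4,609.7297    18,438.9186      92,194.5932
  Σ                  5,764.3020    20,721.2177      99,757.6702
P = 5,764.3020.
Convexity = Σ t(t+1)·PV / [P·(1+y)²] = 99,757.6702 / (5,764.3020 × 1.072260) = 16.13985.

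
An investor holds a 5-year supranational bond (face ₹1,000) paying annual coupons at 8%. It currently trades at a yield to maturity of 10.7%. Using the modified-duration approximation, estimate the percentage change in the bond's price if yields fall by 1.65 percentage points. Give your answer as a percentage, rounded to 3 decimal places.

Periodic yield y = 0.107. Modified duration first:
  t   CF        PV=CF/(1+0.107)^t    t·PV
  1        80.00        72.2674        72.2674
  2        80.00        65.2822       130.5644
  3        80.00        58.9722       176.9165
  4        80.00        53.2721       213.0882
  5     1,080.00       649.6593     3,248.2964
  Σ                    899.4531     3,841.1330
P = 899.4531; D_Mac = 4.27052 yrs; D_mod = 4.27052/(1+0.107) = 3.85774 yrs.
ΔP/P ≈ -D_mod · Δy = -3.85774 × (-0.0165) = +0.063653 = +6.3653%.

+6.365%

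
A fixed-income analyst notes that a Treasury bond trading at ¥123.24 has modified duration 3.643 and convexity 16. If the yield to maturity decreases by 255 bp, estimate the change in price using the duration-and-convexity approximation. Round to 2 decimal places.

+¥12.09

Duration effect: -D_mod·Δy = -3.643 × (-0.0255) = +0.0928965
Convexity effect: ½·C·(Δy)² = 0.5 × 16 × (-0.0255)² = +0.0052020
ΔP/P ≈ +0.0928965 + 0.0052020 = +0.0980985
ΔP ≈ 123.24 × (+0.0980985) = +12.08965914.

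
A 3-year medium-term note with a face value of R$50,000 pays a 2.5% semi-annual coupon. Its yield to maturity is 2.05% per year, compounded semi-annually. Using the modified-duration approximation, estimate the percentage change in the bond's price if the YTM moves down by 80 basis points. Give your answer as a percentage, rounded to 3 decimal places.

Periodic yield y = 0.01025. Modified duration first:
  t   CF        PV=CF/(1+0.01025)^t    t·PV
  1       625.00       618.6587       618.6587
  2       625.00       612.3818     1,224.7637
  3       625.00       606.1686     1,818.5058
  4       625.00       600.0184     2,400.0737
  5       625.00       593.9306     2,969.6531
  6    50,625.00    47,620.2731   285,721.6385
  Σ                 50,651.4313   294,753.2935
P = 50,651.4313; D_Mac = 5.81925 half-year periods = 2.90962 yrs; D_mod = 2.90962/(1+0.01025) = 2.88010 yrs.
ΔP/P ≈ -D_mod · Δy = -2.88010 × (-0.008) = +0.023041 = +2.3041%.

+2.304%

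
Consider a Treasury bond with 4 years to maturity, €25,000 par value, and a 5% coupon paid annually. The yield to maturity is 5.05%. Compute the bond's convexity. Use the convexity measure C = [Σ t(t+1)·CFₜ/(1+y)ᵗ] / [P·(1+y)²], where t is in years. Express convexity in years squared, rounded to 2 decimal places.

With y = 0.0505:
  t   CF        PV=CF/(1+0.0505)^t    t·PV        t(t+1)·PV
  1     1,250.00     1,189.9096     1,189.9096       2,379.8191
  2     1,250.00     1,132.7078     2,265.4156       6,796.2469
  3     1,250.00     1,078.2559     3,234.7677      12,939.0708
  4    26,250.00    21,554.8538    86,219.4151     431,097.0753
  Σ                 24,955.7271    92,909.5080     453,212.2121
P = 24,955.7271.
Convexity = Σ t(t+1)·PV / [P·(1+y)²] = 453,212.2121 / (24,955.7271 × 1.103550) = 16.45657.

16.46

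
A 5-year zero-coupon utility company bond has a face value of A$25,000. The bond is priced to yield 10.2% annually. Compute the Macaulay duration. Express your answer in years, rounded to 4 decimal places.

5.0000 years

A zero-coupon bond has a single cash flow at maturity, so its Macaulay duration equals its maturity: 5 years.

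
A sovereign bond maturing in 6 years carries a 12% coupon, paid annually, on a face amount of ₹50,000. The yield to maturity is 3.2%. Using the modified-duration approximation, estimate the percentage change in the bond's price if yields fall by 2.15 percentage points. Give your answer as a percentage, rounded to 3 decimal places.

+10.134%

Periodic yield y = 0.032. Modified duration first:
  t   CF        PV=CF/(1+0.032)^t    t·PV
  1     6,000.00     5,813.9535     5,813.9535
  2     6,000.00     5,633.6759    11,267.3517
  3     6,000.00     5,458.9882    16,376.9647
  4     6,000.00     5,289.7173    21,158.8691
  5     6,000.00     5,125.6950    25,628.4752
  6    56,000.00    46,356.4151   278,138.4907
  Σ                 73,678.4450   358,384.1050
P = 73,678.4450; D_Mac = 4.86416 yrs; D_mod = 4.86416/(1+0.032) = 4.71334 yrs.
ΔP/P ≈ -D_mod · Δy = -4.71334 × (-0.0215) = +0.101337 = +10.1337%.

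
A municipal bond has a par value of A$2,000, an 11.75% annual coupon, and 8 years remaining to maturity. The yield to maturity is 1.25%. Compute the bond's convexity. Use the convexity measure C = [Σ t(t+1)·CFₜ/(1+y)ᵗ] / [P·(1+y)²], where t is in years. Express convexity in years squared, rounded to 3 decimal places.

With y = 0.0125:
  t   CF        PV=CF/(1+0.0125)^t    t·PV        t(t+1)·PV
  1       235.00       232.0988       232.0988         464.1975
  2       235.00       229.2333       458.4667       1,375.4001
  3       235.00       226.4033       679.2099       2,716.8397
  4       235.00       223.6082       894.4328       4,472.1641
  5       235.00       220.8476     1,104.2380       6,625.4283
  6       235.00       218.1211     1,308.7266       9,161.0860
  7       235.00       215.4282     1,507.9977      12,063.9816
  8     2,235.00     2,023.5655    16,188.5242     145,696.7180
  Σ                  3,589.3061    22,373.6947     182,575.8153
P = 3,589.3061.
Convexity = Σ t(t+1)·PV / [P·(1+y)²] = 182,575.8153 / (3,589.3061 × 1.025156) = 49.61839.

49.618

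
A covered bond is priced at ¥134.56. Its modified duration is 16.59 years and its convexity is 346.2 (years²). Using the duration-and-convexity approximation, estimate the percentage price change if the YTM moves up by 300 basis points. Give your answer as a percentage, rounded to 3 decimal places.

-34.191%

Duration effect: -D_mod·Δy = -16.59 × (+0.03) = -0.497700
Convexity effect: ½·C·(Δy)² = 0.5 × 346.2 × (0.03)² = +0.1557900
ΔP/P ≈ -0.497700 + 0.1557900 = -0.341910
= -34.1910%.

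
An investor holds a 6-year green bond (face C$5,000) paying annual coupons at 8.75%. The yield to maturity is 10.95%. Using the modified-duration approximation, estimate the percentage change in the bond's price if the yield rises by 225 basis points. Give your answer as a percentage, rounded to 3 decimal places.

-9.845%

Periodic yield y = 0.1095. Modified duration first:
  t   CF        PV=CF/(1+0.1095)^t    t·PV
  1       437.50       394.3218       394.3218
  2       437.50       355.4049       710.8099
  3       437.50       320.3289       960.9867
  4       437.50       288.7147     1,154.8586
  5       437.50       260.2205     1,301.1026
  6     5,437.50     2,914.9790    17,489.8740
  Σ                  4,533.9698    22,011.9535
P = 4,533.9698; D_Mac = 4.85490 yrs; D_mod = 4.85490/(1+0.1095) = 4.37575 yrs.
ΔP/P ≈ -D_mod · Δy = -4.37575 × (+0.0225) = -0.098454 = -9.8454%.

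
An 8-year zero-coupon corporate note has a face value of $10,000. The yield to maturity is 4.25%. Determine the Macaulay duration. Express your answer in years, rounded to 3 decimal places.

8.000 years

A zero-coupon bond has a single cash flow at maturity, so its Macaulay duration equals its maturity: 8 years.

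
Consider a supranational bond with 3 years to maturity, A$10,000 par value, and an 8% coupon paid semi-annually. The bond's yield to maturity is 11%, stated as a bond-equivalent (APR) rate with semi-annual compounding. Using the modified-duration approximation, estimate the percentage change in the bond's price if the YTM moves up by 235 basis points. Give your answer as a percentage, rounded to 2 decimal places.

Periodic yield y = 0.055. Modified duration first:
  t   CF        PV=CF/(1+0.055)^t    t·PV
  1       400.00       379.1469       379.1469
  2       400.00       359.3810       718.7619
  3       400.00       340.6455     1,021.9364
  4       400.00       322.8867     1,291.5468
  5       400.00       306.0537     1,530.2687
  6    10,400.00     7,542.5567    45,255.3400
  Σ                  9,250.6705    50,197.0007
P = 9,250.6705; D_Mac = 5.42631 half-year periods = 2.71315 yrs; D_mod = 2.71315/(1+0.055) = 2.57171 yrs.
ΔP/P ≈ -D_mod · Δy = -2.57171 × (+0.0235) = -0.060435 = -6.0435%.

-6.04%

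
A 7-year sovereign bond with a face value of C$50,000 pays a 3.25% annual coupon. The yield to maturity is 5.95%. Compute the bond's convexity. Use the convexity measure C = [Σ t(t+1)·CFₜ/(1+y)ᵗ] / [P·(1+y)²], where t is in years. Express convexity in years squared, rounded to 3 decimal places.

43.392

With y = 0.0595:
  t   CF        PV=CF/(1+0.0595)^t    t·PV        t(t+1)·PV
  1     1,625.00     1,533.7423     1,533.7423       3,067.4847
  2     1,625.00     1,447.6096     2,895.2191       8,685.6574
  3     1,625.00     1,366.3139     4,098.9417      16,395.7666
  4     1,625.00     1,289.5837     5,158.3346      25,791.6732
  5     1,625.00     1,217.1625     6,085.8125      36,514.8747
  6     1,625.00     1,148.8084     6,892.8503      48,249.9524
  7    51,625.00    34,447.1533   241,130.0728   1,929,040.5828
  Σ                 42,450.3736   267,794.9734   2,067,745.9917
P = 42,450.3736.
Convexity = Σ t(t+1)·PV / [P·(1+y)²] = 2,067,745.9917 / (42,450.3736 × 1.122540) = 43.39241.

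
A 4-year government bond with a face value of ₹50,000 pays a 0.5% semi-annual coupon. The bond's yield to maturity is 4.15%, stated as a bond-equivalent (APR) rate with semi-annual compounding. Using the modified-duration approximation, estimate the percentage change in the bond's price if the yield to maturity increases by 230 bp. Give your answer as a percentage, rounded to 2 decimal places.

Periodic yield y = 0.02075. Modified duration first:
  t   CF        PV=CF/(1+0.02075)^t    t·PV
  1       125.00       122.4590       122.4590
  2       125.00       119.9696       239.9392
  3       125.00       117.5308       352.5925
  4       125.00       115.1417       460.5666
  5       125.00       112.8010       564.0052
  6       125.00       110.5080       663.0479
  7       125.00       108.2616       757.8309
  8    50,125.00    42,530.3814   340,243.0508
  Σ                 43,337.0530   343,403.4922
P = 43,337.0530; D_Mac = 7.92402 half-year periods = 3.96201 yrs; D_mod = 3.96201/(1+0.02075) = 3.88147 yrs.
ΔP/P ≈ -D_mod · Δy = -3.88147 × (+0.023) = -0.089274 = -8.9274%.

-8.93%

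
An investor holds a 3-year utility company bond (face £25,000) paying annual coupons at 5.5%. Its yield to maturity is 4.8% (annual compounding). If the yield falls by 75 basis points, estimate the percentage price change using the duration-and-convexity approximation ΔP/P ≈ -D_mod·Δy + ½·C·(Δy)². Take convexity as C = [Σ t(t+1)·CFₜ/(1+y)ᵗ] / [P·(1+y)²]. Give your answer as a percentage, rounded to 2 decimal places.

+2.07%

With y = 0.048:
  t   CF        PV=CF/(1+0.048)^t    t·PV        t(t+1)·PV
  1     1,375.00     1,312.0229     1,312.0229       2,624.0458
  2     1,375.00     1,251.9302     2,503.8605       7,511.5815
  3    26,375.00    22,914.4069    68,743.2206     274,972.8825
  Σ                 25,478.3600    72,559.1040     285,108.5098
P = 25,478.3600; D_Mac = 2.84787 yrs; D_mod = 2.71743 yrs; C = 10.18864.
Duration effect: -2.71743 × (-0.0075) = +0.020381
Convexity effect: 0.5 × 10.18864 × (-0.0075)² = +0.0002866
ΔP/P ≈ +0.020381 + 0.0002866 = +0.020667 = +2.0667%.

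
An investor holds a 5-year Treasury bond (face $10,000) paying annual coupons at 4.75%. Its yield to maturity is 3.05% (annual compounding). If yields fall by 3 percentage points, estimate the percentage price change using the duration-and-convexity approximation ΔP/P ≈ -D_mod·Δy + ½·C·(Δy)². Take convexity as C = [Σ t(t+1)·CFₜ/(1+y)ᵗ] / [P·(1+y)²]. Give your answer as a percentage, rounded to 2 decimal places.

With y = 0.0305:
  t   CF        PV=CF/(1+0.0305)^t    t·PV        t(t+1)·PV
  1       475.00       460.9413       460.9413         921.8826
  2       475.00       447.2987       894.5974       2,683.7921
  3       475.00       434.0599     1,302.1796       5,208.7183
  4       475.00       421.2129     1,684.8515       8,424.2573
  5    10,475.00     9,013.9273    45,069.6365     270,417.8190
  Σ                 10,777.4400    49,412.2062     287,656.4692
P = 10,777.4400; D_Mac = 4.58478 yrs; D_mod = 4.44908 yrs; C = 25.13405.
Duration effect: -4.44908 × (-0.03) = +0.133473
Convexity effect: 0.5 × 25.13405 × (-0.03)² = +0.0113103
ΔP/P ≈ +0.133473 + 0.0113103 = +0.144783 = +14.4783%.

+14.48%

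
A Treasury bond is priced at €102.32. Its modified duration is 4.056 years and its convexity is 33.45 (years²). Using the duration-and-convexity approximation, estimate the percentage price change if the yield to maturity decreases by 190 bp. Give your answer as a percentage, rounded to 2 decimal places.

Duration effect: -D_mod·Δy = -4.056 × (-0.019) = +0.077064
Convexity effect: ½·C·(Δy)² = 0.5 × 33.45 × (-0.019)² = +0.006037725
ΔP/P ≈ +0.077064 + 0.006037725 = +0.083101725
= +8.3101725%.

+8.31%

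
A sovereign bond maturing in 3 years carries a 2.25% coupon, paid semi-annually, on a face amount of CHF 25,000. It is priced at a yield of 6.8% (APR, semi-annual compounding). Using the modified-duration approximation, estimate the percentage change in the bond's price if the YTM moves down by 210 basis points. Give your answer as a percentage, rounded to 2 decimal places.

+5.91%

Periodic yield y = 0.034. Modified duration first:
  t   CF        PV=CF/(1+0.034)^t    t·PV
  1       281.25       272.0019       272.0019
  2       281.25       263.0580       526.1159
  3       281.25       254.4081       763.2243
  4       281.25       246.0426       984.1706
  5       281.25       237.9523     1,189.7613
  6    25,281.25    20,685.9424   124,115.6543
  Σ                 21,959.4053   127,850.9283
P = 21,959.4053; D_Mac = 5.82215 half-year periods = 2.91107 yrs; D_mod = 2.91107/(1+0.034) = 2.81535 yrs.
ΔP/P ≈ -D_mod · Δy = -2.81535 × (-0.021) = +0.059122 = +5.9122%.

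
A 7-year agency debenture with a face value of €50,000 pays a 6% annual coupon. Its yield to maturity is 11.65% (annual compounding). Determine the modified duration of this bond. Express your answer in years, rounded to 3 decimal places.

Periodic yield y = 0.1165. First find Macaulay duration:
  t   CF        PV=CF/(1+0.1165)^t    t·PV
  1     3,000.00     2,686.9682     2,686.9682
  2     3,000.00     2,406.5994     4,813.1988
  3     3,000.00     2,155.4853     6,466.4560
  4     3,000.00     1,930.5735     7,722.2941
  5     3,000.00     1,729.1299     8,645.6494
  6     3,000.00     1,548.7057     9,292.2341
  7    53,000.00    24,505.5683   171,538.9778
  Σ                 36,963.0303   211,165.7783
P = 36,963.0303; Macaulay duration = 211,165.7783 / 36,963.0303 = 5.71289 years.
Modified duration = D_Mac / (1 + y) = 5.71289 / 1.1165 = 5.11679 years.

5.117 years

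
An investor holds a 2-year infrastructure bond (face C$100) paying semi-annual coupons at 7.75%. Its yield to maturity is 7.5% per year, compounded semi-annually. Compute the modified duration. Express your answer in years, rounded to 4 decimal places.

Periodic yield y = 0.0375. First find Macaulay duration:
  t   CF        PV=CF/(1+0.0375)^t    t·PV
  1        3.875         3.7349         3.7349
  2        3.875         3.5999         7.1999
  3        3.875         3.4698        10.4095
  4      103.875        89.6517       358.6069
  Σ                    100.4564       379.9512
P = 100.4564; Macaulay duration = 379.9512 / 100.4564 = 3.78225 half-year periods = 1.89112 years.
Modified duration = D_Mac / (1 + y) = 1.89112 / 1.0375 = 1.82277 years.

1.8228 years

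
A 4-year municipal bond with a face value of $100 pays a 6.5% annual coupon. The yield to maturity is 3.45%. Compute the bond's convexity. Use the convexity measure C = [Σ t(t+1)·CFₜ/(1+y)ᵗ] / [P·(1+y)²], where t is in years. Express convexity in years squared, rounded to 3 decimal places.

16.629

With y = 0.0345:
  t   CF        PV=CF/(1+0.0345)^t    t·PV        t(t+1)·PV
  1         6.50         6.2832         6.2832          12.5665
  2         6.50         6.0737        12.1474          36.4421
  3         6.50         5.8711        17.6134          70.4536
  4       106.50        92.9882       371.9526       1,859.7631
  Σ                    111.2162       407.9966       1,979.2253
P = 111.2162.
Convexity = Σ t(t+1)·PV / [P·(1+y)²] = 1,979.2253 / (111.2162 × 1.070190) = 16.62900.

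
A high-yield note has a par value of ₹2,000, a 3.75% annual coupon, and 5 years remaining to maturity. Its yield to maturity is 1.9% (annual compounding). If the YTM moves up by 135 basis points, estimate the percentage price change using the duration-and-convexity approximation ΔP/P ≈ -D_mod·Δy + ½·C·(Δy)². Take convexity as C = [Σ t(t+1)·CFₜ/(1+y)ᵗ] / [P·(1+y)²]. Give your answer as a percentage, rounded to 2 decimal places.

-5.94%

With y = 0.019:
  t   CF        PV=CF/(1+0.019)^t    t·PV        t(t+1)·PV
  1        75.00        73.6016        73.6016         147.2031
  2        75.00        72.2292       144.4584         433.3753
  3        75.00        70.8824       212.6473         850.5894
  4        75.00        69.5608       278.2432       1,391.2159
  5     2,075.00     1,888.6313     9,443.1565      56,658.9388
  Σ                  2,174.9053    10,152.1070      59,481.3224
P = 2,174.9053; D_Mac = 4.66784 yrs; D_mod = 4.58080 yrs; C = 26.33855.
Duration effect: -4.58080 × (+0.0135) = -0.061841
Convexity effect: 0.5 × 26.33855 × (0.0135)² = +0.0024001
ΔP/P ≈ -0.061841 + 0.0024001 = -0.059441 = -5.9441%.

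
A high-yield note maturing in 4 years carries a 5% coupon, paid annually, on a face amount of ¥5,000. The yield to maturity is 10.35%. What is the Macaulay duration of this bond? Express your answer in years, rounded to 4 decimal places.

3.6931 years

Periodic yield y = 0.1035. Discount each cash flow and weight by its year:
  t   CF        PV=CF/(1+0.1035)^t    t·PV
  1       250.00       226.5519       226.5519
  2       250.00       205.3030       410.6060
  3       250.00       186.0471       558.1414
  4     5,250.00     3,540.5437    14,162.1746
  Σ                  4,158.4457    15,357.4739
Price P = Σ PV = 4,158.4457.
Macaulay duration = Σ(t·PV) / P = 15,357.4739 / 4,158.4457 = 3.69308 years.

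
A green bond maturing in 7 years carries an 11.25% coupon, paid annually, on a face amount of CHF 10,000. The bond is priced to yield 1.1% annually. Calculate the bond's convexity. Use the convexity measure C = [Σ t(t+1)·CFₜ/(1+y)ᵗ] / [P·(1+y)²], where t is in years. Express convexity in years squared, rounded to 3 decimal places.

With y = 0.011:
  t   CF        PV=CF/(1+0.011)^t    t·PV        t(t+1)·PV
  1     1,125.00     1,112.7596     1,112.7596       2,225.5193
  2     1,125.00     1,100.6525     2,201.3049       6,603.9148
  3     1,125.00     1,088.6770     3,266.0311      13,064.1242
  4     1,125.00     1,076.8319     4,307.3275      21,536.6374
  5     1,125.00     1,065.1156     5,325.5780      31,953.4679
  6     1,125.00     1,053.5268     6,321.1608      44,248.1257
  7    11,125.00    10,304.8561    72,133.9925     577,071.9402
  Σ                 16,802.4195    94,668.1544     696,703.7296
P = 16,802.4195.
Convexity = Σ t(t+1)·PV / [P·(1+y)²] = 696,703.7296 / (16,802.4195 × 1.022121) = 40.56710.

40.567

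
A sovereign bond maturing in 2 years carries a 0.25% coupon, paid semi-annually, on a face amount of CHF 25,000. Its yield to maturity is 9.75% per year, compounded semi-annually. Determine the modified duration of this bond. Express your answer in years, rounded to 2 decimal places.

1.90 years

Periodic yield y = 0.04875. First find Macaulay duration:
  t   CF        PV=CF/(1+0.04875)^t    t·PV
  1        31.25        29.7974        29.7974
  2        31.25        28.4123        56.8246
  3        31.25        27.0916        81.2747
  4    25,031.25    20,691.6271    82,766.5083
  Σ                 20,776.9283    82,934.4049
P = 20,776.9283; Macaulay duration = 82,934.4049 / 20,776.9283 = 3.99166 half-year periods = 1.99583 years.
Modified duration = D_Mac / (1 + y) = 1.99583 / 1.04875 = 1.90306 years.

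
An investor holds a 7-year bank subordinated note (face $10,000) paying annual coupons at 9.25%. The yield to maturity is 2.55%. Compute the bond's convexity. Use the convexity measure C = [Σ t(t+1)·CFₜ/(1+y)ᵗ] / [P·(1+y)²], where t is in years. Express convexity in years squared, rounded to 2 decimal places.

With y = 0.0255:
  t   CF        PV=CF/(1+0.0255)^t    t·PV        t(t+1)·PV
  1       925.00       901.9990       901.9990       1,803.9980
  2       925.00       879.5700     1,759.1400       5,277.4199
  3       925.00       857.6987     2,573.0960      10,292.3841
  4       925.00       836.3712     3,345.4848      16,727.4242
  5       925.00       815.5741     4,077.8703      24,467.2221
  6       925.00       795.2941     4,771.7644      33,402.3510
  7    10,925.00     9,159.5005    64,116.5038     512,932.0304
  Σ                 14,246.0076    81,545.8584     604,902.8297
P = 14,246.0076.
Convexity = Σ t(t+1)·PV / [P·(1+y)²] = 604,902.8297 / (14,246.0076 × 1.051650) = 40.37580.

40.38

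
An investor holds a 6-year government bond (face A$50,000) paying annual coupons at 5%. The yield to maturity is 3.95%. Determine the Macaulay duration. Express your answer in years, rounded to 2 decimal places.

5.35 years

Periodic yield y = 0.0395. Discount each cash flow and weight by its year:
  t   CF        PV=CF/(1+0.0395)^t    t·PV
  1     2,500.00     2,405.0024     2,405.0024
  2     2,500.00     2,313.6146     4,627.2293
  3     2,500.00     2,225.6995     6,677.0985
  4     2,500.00     2,141.1251     8,564.5002
  5     2,500.00     2,059.7644    10,298.8218
  6    52,500.00    41,611.4013   249,668.4079
  Σ                 52,756.6073   282,241.0601
Price P = Σ PV = 52,756.6073.
Macaulay duration = Σ(t·PV) / P = 282,241.0601 / 52,756.6073 = 5.34987 years.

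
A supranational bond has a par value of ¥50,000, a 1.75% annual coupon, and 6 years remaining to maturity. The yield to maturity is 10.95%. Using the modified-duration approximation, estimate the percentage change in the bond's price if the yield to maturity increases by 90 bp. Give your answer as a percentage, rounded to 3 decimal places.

Periodic yield y = 0.1095. Modified duration first:
  t   CF        PV=CF/(1+0.1095)^t    t·PV
  1       875.00       788.6435       788.6435
  2       875.00       710.8099     1,421.6197
  3       875.00       640.6578     1,921.9735
  4       875.00       577.4293     2,309.7173
  5       875.00       520.4410     2,602.2051
  6    50,875.00    27,273.4817   163,640.8901
  Σ                 30,511.4632   172,685.0492
P = 30,511.4632; D_Mac = 5.65968 yrs; D_mod = 5.65968/(1+0.1095) = 5.10111 yrs.
ΔP/P ≈ -D_mod · Δy = -5.10111 × (+0.009) = -0.045910 = -4.5910%.

-4.591%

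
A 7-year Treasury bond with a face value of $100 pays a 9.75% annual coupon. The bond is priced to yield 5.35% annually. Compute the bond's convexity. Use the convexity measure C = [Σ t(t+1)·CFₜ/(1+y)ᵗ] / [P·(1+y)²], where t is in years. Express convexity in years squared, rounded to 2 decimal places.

36.88

With y = 0.0535:
  t   CF        PV=CF/(1+0.0535)^t    t·PV        t(t+1)·PV
  1         9.75         9.2549         9.2549          18.5097
  2         9.75         8.7849        17.5697          52.7092
  3         9.75         8.3388        25.0163         100.0650
  4         9.75         7.9153        31.6611         158.3057
  5         9.75         7.5133        37.5666         225.3996
  6         9.75         7.1318        42.7906         299.5344
  7       109.75        76.2014       533.4096       4,267.2764
  Σ                    125.1402       697.2688       5,121.8001
P = 125.1402.
Convexity = Σ t(t+1)·PV / [P·(1+y)²] = 5,121.8001 / (125.1402 × 1.109862) = 36.87709.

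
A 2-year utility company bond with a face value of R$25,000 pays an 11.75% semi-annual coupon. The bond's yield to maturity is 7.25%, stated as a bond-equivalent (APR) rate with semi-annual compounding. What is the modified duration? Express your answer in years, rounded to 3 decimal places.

1.782 years

Periodic yield y = 0.03625. First find Macaulay duration:
  t   CF        PV=CF/(1+0.03625)^t    t·PV
  1     1,468.75     1,417.3703     1,417.3703
  2     1,468.75     1,367.7880     2,735.5760
  3     1,468.75     1,319.9402     3,959.8205
  4    26,468.75    22,954.8922    91,819.5688
  Σ                 27,059.9907    99,932.3357
P = 27,059.9907; Macaulay duration = 99,932.3357 / 27,059.9907 = 3.69299 half-year periods = 1.84650 years.
Modified duration = D_Mac / (1 + y) = 1.84650 / 1.03625 = 1.78190 years.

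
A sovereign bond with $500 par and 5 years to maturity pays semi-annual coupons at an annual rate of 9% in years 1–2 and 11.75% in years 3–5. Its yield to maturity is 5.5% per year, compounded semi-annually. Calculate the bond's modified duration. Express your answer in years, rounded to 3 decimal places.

Periodic yield y = 0.0275. First find Macaulay duration:
  t   CF        PV=CF/(1+0.0275)^t    t·PV
  1       22.500        21.8978        21.8978
  2       22.500        21.3117        42.6235
  3       22.500        20.7414        62.2241
  4       22.500        20.1862        80.7449
  5       29.375        25.6489       128.2445
  6       29.375        24.9624       149.7746
  7       29.375        24.2943       170.0604
  8       29.375        23.6441       189.1530
  9       29.375        23.0113       207.1018
  10     529.375       403.5944     4,035.9439
  Σ                    609.2926     5,087.7684
P = 609.2926; Macaulay duration = 5,087.7684 / 609.2926 = 8.35029 half-year periods = 4.17514 years.
Modified duration = D_Mac / (1 + y) = 4.17514 / 1.0275 = 4.06340 years.

4.063 years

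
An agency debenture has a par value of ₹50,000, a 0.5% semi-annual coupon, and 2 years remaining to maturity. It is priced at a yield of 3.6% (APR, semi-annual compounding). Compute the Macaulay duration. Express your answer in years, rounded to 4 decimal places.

1.9923 years

Periodic yield y = 0.018. Discount each cash flow and weight by its period:
  t   CF        PV=CF/(1+0.018)^t    t·PV
  1       125.00       122.7898       122.7898
  2       125.00       120.6186       241.2373
  3       125.00       118.4859       355.4577
  4    50,125.00    46,672.7374   186,690.9497
  Σ                 47,034.6318   187,410.4345
Price P = Σ PV = 47,034.6318.
Macaulay duration = Σ(t·PV) / P = 187,410.4345 / 47,034.6318 = 3.98452 half-year periods.
In years: 3.98452 / 2 = 1.99226 years.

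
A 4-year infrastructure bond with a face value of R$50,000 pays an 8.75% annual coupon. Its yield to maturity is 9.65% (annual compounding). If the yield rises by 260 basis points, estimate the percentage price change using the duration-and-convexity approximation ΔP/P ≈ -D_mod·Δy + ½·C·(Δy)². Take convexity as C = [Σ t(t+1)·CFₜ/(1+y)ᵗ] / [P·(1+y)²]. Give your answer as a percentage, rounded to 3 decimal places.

-7.907%

With y = 0.0965:
  t   CF        PV=CF/(1+0.0965)^t    t·PV        t(t+1)·PV
  1     4,375.00     3,989.9681     3,989.9681       7,979.9362
  2     4,375.00     3,638.8218     7,277.6436      21,832.9307
  3     4,375.00     3,318.5789     9,955.7367      39,822.9470
  4    54,375.00    37,615.3170   150,461.2679     752,306.3396
  Σ                 48,562.6858   171,684.6163     821,942.1534
P = 48,562.6858; D_Mac = 3.53532 yrs; D_mod = 3.22419 yrs; C = 14.07736.
Duration effect: -3.22419 × (+0.026) = -0.083829
Convexity effect: 0.5 × 14.07736 × (0.026)² = +0.0047581
ΔP/P ≈ -0.083829 + 0.0047581 = -0.079071 = -7.9071%.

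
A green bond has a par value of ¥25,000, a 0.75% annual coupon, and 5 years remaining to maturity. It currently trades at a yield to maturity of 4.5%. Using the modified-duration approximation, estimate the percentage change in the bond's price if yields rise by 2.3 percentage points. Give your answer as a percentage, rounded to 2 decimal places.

-10.82%

Periodic yield y = 0.045. Modified duration first:
  t   CF        PV=CF/(1+0.045)^t    t·PV
  1       187.50       179.4258       179.4258
  2       187.50       171.6994       343.3987
  3       187.50       164.3056       492.9168
  4       187.50       157.2303       628.9210
  5    25,187.50    20,211.7357   101,058.6787
  Σ                 20,884.3968   102,703.3411
P = 20,884.3968; D_Mac = 4.91771 yrs; D_mod = 4.91771/(1+0.045) = 4.70594 yrs.
ΔP/P ≈ -D_mod · Δy = -4.70594 × (+0.023) = -0.108237 = -10.8237%.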